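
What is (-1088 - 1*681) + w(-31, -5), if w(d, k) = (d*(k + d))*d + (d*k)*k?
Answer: -37140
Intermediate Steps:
w(d, k) = d*k² + d²*(d + k) (w(d, k) = (d*(d + k))*d + d*k² = d²*(d + k) + d*k² = d*k² + d²*(d + k))
(-1088 - 1*681) + w(-31, -5) = (-1088 - 1*681) - 31*((-31)² + (-5)² - 31*(-5)) = (-1088 - 681) - 31*(961 + 25 + 155) = -1769 - 31*1141 = -1769 - 35371 = -37140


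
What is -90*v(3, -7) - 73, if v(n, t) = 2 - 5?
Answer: 197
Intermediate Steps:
v(n, t) = -3
-90*v(3, -7) - 73 = -90*(-3) - 73 = 270 - 73 = 197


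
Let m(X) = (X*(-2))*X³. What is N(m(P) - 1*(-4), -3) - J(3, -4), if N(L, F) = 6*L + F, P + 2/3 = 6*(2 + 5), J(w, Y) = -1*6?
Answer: -945684775/27 ≈ -3.5025e+7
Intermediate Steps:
J(w, Y) = -6
P = 124/3 (P = -⅔ + 6*(2 + 5) = -⅔ + 6*7 = -⅔ + 42 = 124/3 ≈ 41.333)
m(X) = -2*X⁴ (m(X) = (-2*X)*X³ = -2*X⁴)
N(L, F) = F + 6*L
N(m(P) - 1*(-4), -3) - J(3, -4) = (-3 + 6*(-2*(124/3)⁴ - 1*(-4))) - 1*(-6) = (-3 + 6*(-2*236421376/81 + 4)) + 6 = (-3 + 6*(-472842752/81 + 4)) + 6 = (-3 + 6*(-472842428/81)) + 6 = (-3 - 945684856/27) + 6 = -945684937/27 + 6 = -945684775/27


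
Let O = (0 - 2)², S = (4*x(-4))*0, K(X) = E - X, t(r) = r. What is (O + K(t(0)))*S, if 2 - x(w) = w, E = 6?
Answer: 0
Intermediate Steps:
x(w) = 2 - w
K(X) = 6 - X
S = 0 (S = (4*(2 - 1*(-4)))*0 = (4*(2 + 4))*0 = (4*6)*0 = 24*0 = 0)
O = 4 (O = (-2)² = 4)
(O + K(t(0)))*S = (4 + (6 - 1*0))*0 = (4 + (6 + 0))*0 = (4 + 6)*0 = 10*0 = 0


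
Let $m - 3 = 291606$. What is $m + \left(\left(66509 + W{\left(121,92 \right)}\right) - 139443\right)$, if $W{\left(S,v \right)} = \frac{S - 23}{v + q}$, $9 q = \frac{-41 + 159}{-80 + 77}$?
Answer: $\frac{36956264}{169} \approx 2.1868 \cdot 10^{5}$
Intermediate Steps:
$m = 291609$ ($m = 3 + 291606 = 291609$)
$q = - \frac{118}{27}$ ($q = \frac{\left(-41 + 159\right) \frac{1}{-80 + 77}}{9} = \frac{118 \frac{1}{-3}}{9} = \frac{118 \left(- \frac{1}{3}\right)}{9} = \frac{1}{9} \left(- \frac{118}{3}\right) = - \frac{118}{27} \approx -4.3704$)
$W{\left(S,v \right)} = \frac{-23 + S}{- \frac{118}{27} + v}$ ($W{\left(S,v \right)} = \frac{S - 23}{v - \frac{118}{27}} = \frac{-23 + S}{- \frac{118}{27} + v}$)
$m + \left(\left(66509 + W{\left(121,92 \right)}\right) - 139443\right) = 291609 - \left(72934 - \frac{27 \left(-23 + 121\right)}{-118 + 27 \cdot 92}\right) = 291609 - \left(72934 - 27 \frac{1}{-118 + 2484} \cdot 98\right) = 291609 - \left(72934 - 27 \cdot \frac{1}{2366} \cdot 98\right) = 291609 - \left(72934 - \frac{189}{169}\right) = 291609 + \left(\left(66509 + \frac{189}{169}\right) - 139443\right) = 291609 + \left(\frac{11240210}{169} - 139443\right) = 291609 - \frac{12325657}{169} = \frac{36956264}{169}$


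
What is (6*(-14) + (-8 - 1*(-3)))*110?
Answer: -9790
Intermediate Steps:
(6*(-14) + (-8 - 1*(-3)))*110 = (-84 + (-8 + 3))*110 = (-84 - 5)*110 = -89*110 = -9790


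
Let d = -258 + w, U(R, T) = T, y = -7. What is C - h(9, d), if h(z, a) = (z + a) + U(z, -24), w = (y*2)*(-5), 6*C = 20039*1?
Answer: 21257/6 ≈ 3542.8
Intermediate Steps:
C = 20039/6 (C = (20039*1)/6 = (⅙)*20039 = 20039/6 ≈ 3339.8)
w = 70 (w = -7*2*(-5) = -14*(-5) = 70)
d = -188 (d = -258 + 70 = -188)
h(z, a) = -24 + a + z (h(z, a) = (z + a) - 24 = (a + z) - 24 = -24 + a + z)
C - h(9, d) = 20039/6 - (-24 - 188 + 9) = 20039/6 - 1*(-203) = 20039/6 + 203 = 21257/6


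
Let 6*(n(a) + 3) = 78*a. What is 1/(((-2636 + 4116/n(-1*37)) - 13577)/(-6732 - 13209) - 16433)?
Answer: -2412861/39648582011 ≈ -6.0856e-5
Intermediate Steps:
n(a) = -3 + 13*a (n(a) = -3 + (78*a)/6 = -3 + 13*a)
1/(((-2636 + 4116/n(-1*37)) - 13577)/(-6732 - 13209) - 16433) = 1/(((-2636 + 4116/(-3 + 13*(-1*37))) - 13577)/(-6732 - 13209) - 16433) = 1/(((-2636 + 4116/(-3 + 13*(-37))) - 13577)/(-19941) - 16433) = 1/(((-2636 + 4116/(-3 - 481)) - 13577)*(-1/19941) - 16433) = 1/(((-2636 + 4116/(-484)) - 13577)*(-1/19941) - 16433) = 1/(((-2636 + 4116*(-1/484)) - 13577)*(-1/19941) - 16433) = 1/(((-2636 - 1029/121) - 13577)*(-1/19941) - 16433) = 1/((-319985/121 - 13577)*(-1/19941) - 16433) = 1/(-1962802/121*(-1/19941) - 16433) = 1/(1962802/2412861 - 16433) = 1/(-39648582011/2412861) = -2412861/39648582011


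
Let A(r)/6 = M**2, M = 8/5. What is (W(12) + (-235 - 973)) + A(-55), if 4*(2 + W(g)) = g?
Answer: -29791/25 ≈ -1191.6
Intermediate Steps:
M = 8/5 (M = 8*(1/5) = 8/5 ≈ 1.6000)
A(r) = 384/25 (A(r) = 6*(8/5)**2 = 6*(64/25) = 384/25)
W(g) = -2 + g/4
(W(12) + (-235 - 973)) + A(-55) = ((-2 + (1/4)*12) + (-235 - 973)) + 384/25 = ((-2 + 3) - 1208) + 384/25 = (1 - 1208) + 384/25 = -1207 + 384/25 = -29791/25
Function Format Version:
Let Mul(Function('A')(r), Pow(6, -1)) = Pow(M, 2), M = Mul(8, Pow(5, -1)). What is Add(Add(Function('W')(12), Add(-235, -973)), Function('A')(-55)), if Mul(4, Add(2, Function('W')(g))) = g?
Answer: Rational(-29791, 25) ≈ -1191.6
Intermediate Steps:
M = Rational(8, 5) (M = Mul(8, Rational(1, 5)) = Rational(8, 5) ≈ 1.6000)
Function('A')(r) = Rational(384, 25) (Function('A')(r) = Mul(6, Pow(Rational(8, 5), 2)) = Mul(6, Rational(64, 25)) = Rational(384, 25))
Function('W')(g) = Add(-2, Mul(Rational(1, 4), g))
Add(Add(Function('W')(12), Add(-235, -973)), Function('A')(-55)) = Add(Add(Add(-2, Mul(Rational(1, 4), 12)), Add(-235, -973)), Rational(384, 25)) = Add(Add(Add(-2, 3), -1208), Rational(384, 25)) = Add(Add(1, -1208), Rational(384, 25)) = Add(-1207, Rational(384, 25)) = Rational(-29791, 25)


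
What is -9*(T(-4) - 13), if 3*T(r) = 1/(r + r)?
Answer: 939/8 ≈ 117.38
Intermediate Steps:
T(r) = 1/(6*r) (T(r) = 1/(3*(r + r)) = 1/(3*((2*r))) = (1/(2*r))/3 = 1/(6*r))
-9*(T(-4) - 13) = -9*((1/6)/(-4) - 13) = -9*((1/6)*(-1/4) - 13) = -9*(-1/24 - 13) = -9*(-313/24) = 939/8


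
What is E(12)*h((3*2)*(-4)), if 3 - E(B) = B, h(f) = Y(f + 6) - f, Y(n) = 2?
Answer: -234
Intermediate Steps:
h(f) = 2 - f
E(B) = 3 - B
E(12)*h((3*2)*(-4)) = (3 - 1*12)*(2 - 3*2*(-4)) = (3 - 12)*(2 - 6*(-4)) = -9*(2 - 1*(-24)) = -9*(2 + 24) = -9*26 = -234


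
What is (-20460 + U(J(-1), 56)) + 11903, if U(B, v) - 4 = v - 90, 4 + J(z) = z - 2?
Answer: -8587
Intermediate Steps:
J(z) = -6 + z (J(z) = -4 + (z - 2) = -4 + (-2 + z) = -6 + z)
U(B, v) = -86 + v (U(B, v) = 4 + (v - 90) = 4 + (-90 + v) = -86 + v)
(-20460 + U(J(-1), 56)) + 11903 = (-20460 + (-86 + 56)) + 11903 = (-20460 - 30) + 11903 = -20490 + 11903 = -8587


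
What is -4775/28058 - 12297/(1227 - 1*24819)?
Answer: 38729571/110324056 ≈ 0.35105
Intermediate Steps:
-4775/28058 - 12297/(1227 - 1*24819) = -4775*1/28058 - 12297/(1227 - 24819) = -4775/28058 - 12297/(-23592) = -4775/28058 - 12297*(-1/23592) = -4775/28058 + 4099/7864 = 38729571/110324056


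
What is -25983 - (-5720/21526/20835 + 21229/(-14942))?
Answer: -17411296765400873/670140048582 ≈ -25982.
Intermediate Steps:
-25983 - (-5720/21526/20835 + 21229/(-14942)) = -25983 - (-5720*1/21526*(1/20835) + 21229*(-1/14942)) = -25983 - (-2860/10763*1/20835 - 21229/14942) = -25983 - (-572/44849421 - 21229/14942) = -25983 - 1*(-952116905233/670140048582) = -25983 + 952116905233/670140048582 = -17411296765400873/670140048582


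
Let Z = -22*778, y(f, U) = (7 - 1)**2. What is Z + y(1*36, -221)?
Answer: -17080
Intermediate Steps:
y(f, U) = 36 (y(f, U) = 6**2 = 36)
Z = -17116
Z + y(1*36, -221) = -17116 + 36 = -17080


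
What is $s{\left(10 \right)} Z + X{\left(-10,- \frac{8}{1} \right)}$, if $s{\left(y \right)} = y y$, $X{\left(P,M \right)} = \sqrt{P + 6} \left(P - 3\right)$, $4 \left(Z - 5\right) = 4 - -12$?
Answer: $900 - 26 i \approx 900.0 - 26.0 i$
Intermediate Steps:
$Z = 9$ ($Z = 5 + \frac{4 - -12}{4} = 5 + \frac{4 + 12}{4} = 5 + \frac{1}{4} \cdot 16 = 5 + 4 = 9$)
$X{\left(P,M \right)} = \sqrt{6 + P} \left(-3 + P\right)$
$s{\left(y \right)} = y^{2}$
$s{\left(10 \right)} Z + X{\left(-10,- \frac{8}{1} \right)} = 10^{2} \cdot 9 + \sqrt{6 - 10} \left(-3 - 10\right) = 100 \cdot 9 + \sqrt{-4} \left(-13\right) = 900 + 2 i \left(-13\right) = 900 - 26 i$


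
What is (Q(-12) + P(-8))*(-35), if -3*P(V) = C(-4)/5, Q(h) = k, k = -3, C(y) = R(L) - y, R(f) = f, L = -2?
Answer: 329/3 ≈ 109.67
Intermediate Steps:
C(y) = -2 - y
Q(h) = -3
P(V) = -2/15 (P(V) = -(-2 - 1*(-4))/(3*5) = -(-2 + 4)/(3*5) = -2/(3*5) = -⅓*⅖ = -2/15)
(Q(-12) + P(-8))*(-35) = (-3 - 2/15)*(-35) = -47/15*(-35) = 329/3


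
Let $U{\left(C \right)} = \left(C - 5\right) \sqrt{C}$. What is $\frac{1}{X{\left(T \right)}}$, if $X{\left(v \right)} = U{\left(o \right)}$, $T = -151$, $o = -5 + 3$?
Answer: $\frac{i \sqrt{2}}{14} \approx 0.10102 i$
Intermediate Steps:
$o = -2$
$U{\left(C \right)} = \sqrt{C} \left(-5 + C\right)$ ($U{\left(C \right)} = \left(-5 + C\right) \sqrt{C} = \sqrt{C} \left(-5 + C\right)$)
$X{\left(v \right)} = - 7 i \sqrt{2}$ ($X{\left(v \right)} = \sqrt{-2} \left(-5 - 2\right) = i \sqrt{2} \left(-7\right) = - 7 i \sqrt{2}$)
$\frac{1}{X{\left(T \right)}} = \frac{1}{\left(-7\right) i \sqrt{2}} = \frac{i \sqrt{2}}{14}$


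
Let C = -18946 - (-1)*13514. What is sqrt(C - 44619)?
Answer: I*sqrt(50051) ≈ 223.72*I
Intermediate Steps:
C = -5432 (C = -18946 - 1*(-13514) = -18946 + 13514 = -5432)
sqrt(C - 44619) = sqrt(-5432 - 44619) = sqrt(-50051) = I*sqrt(50051)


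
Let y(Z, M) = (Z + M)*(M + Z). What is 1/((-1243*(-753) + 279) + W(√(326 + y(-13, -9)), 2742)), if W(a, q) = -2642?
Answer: 1/933616 ≈ 1.0711e-6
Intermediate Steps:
y(Z, M) = (M + Z)² (y(Z, M) = (M + Z)*(M + Z) = (M + Z)²)
1/((-1243*(-753) + 279) + W(√(326 + y(-13, -9)), 2742)) = 1/((-1243*(-753) + 279) - 2642) = 1/((935979 + 279) - 2642) = 1/(936258 - 2642) = 1/933616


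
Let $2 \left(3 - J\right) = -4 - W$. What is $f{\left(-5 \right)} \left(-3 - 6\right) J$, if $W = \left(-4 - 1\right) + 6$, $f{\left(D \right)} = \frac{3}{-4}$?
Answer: $\frac{297}{8} \approx 37.125$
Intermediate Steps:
$f{\left(D \right)} = - \frac{3}{4}$ ($f{\left(D \right)} = 3 \left(- \frac{1}{4}\right) = - \frac{3}{4}$)
$W = 1$ ($W = -5 + 6 = 1$)
$J = \frac{11}{2}$ ($J = 3 - \frac{-4 - 1}{2} = 3 - - \frac{5}{2} = 3 + \frac{5}{2} = \frac{11}{2} \approx 5.5$)
$f{\left(-5 \right)} \left(-3 - 6\right) J = - \frac{3 \left(-3 - 6\right)}{4} \cdot \frac{11}{2} = \left(- \frac{3}{4}\right) \left(-9\right) \frac{11}{2} = \frac{27}{4} \cdot \frac{11}{2} = \frac{297}{8}$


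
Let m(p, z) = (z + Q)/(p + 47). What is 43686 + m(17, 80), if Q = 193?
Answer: 2796177/64 ≈ 43690.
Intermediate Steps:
m(p, z) = (193 + z)/(47 + p) (m(p, z) = (z + 193)/(p + 47) = (193 + z)/(47 + p))
43686 + m(17, 80) = 43686 + (193 + 80)/(47 + 17) = 43686 + 273/64 = 2796177/64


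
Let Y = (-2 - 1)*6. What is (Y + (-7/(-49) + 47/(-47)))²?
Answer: 17424/49 ≈ 355.59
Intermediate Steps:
Y = -18 (Y = -3*6 = -18)
(Y + (-7/(-49) + 47/(-47)))² = (-18 + (-7/(-49) + 47/(-47)))² = (-18 + (-7*(-1/49) + 47*(-1/47)))² = (-18 + (⅐ - 1))² = (-18 - 6/7)² = (-132/7)² = 17424/49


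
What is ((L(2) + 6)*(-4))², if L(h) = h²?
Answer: 1600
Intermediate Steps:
((L(2) + 6)*(-4))² = ((2² + 6)*(-4))² = ((4 + 6)*(-4))² = (10*(-4))² = (-40)² = 1600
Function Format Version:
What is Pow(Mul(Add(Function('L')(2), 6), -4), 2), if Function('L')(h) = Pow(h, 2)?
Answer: 1600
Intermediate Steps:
Pow(Mul(Add(Function('L')(2), 6), -4), 2) = Pow(Mul(Add(Pow(2, 2), 6), -4), 2) = Pow(Mul(Add(4, 6), -4), 2) = Pow(Mul(10, -4), 2) = Pow(-40, 2) = 1600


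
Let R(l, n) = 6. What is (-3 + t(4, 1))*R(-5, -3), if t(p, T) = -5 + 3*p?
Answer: 24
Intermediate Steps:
(-3 + t(4, 1))*R(-5, -3) = (-3 + (-5 + 3*4))*6 = (-3 + (-5 + 12))*6 = (-3 + 7)*6 = 4*6 = 24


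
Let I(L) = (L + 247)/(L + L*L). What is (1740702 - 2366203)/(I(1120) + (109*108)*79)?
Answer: -785329015520/1167618535127 ≈ -0.67259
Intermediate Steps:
I(L) = (247 + L)/(L + L²)
(1740702 - 2366203)/(I(1120) + (109*108)*79) = (1740702 - 2366203)/((247 + 1120)/(1120*(1 + 1120)) + (109*108)*79) = -625501/((1/1120)*1367/1121 + 11772*79) = -625501/((1/1120)*(1/1121)*1367 + 929988) = -625501/(1367/1255520 + 929988) = -625501/1167618535127/1255520 = -625501*1255520/1167618535127 = -785329015520/1167618535127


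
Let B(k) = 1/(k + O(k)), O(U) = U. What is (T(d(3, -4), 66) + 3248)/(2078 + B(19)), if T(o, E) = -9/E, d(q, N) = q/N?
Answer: 1357607/868615 ≈ 1.5630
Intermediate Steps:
B(k) = 1/(2*k) (B(k) = 1/(k + k) = 1/(2*k))
(T(d(3, -4), 66) + 3248)/(2078 + B(19)) = (-9/66 + 3248)/(2078 + (½)/19) = (-9*1/66 + 3248)/(2078 + (½)*(1/19)) = (-3/22 + 3248)/(2078 + 1/38) = 71453/(22*(78965/38)) = (71453/22)*(38/78965) = 1357607/868615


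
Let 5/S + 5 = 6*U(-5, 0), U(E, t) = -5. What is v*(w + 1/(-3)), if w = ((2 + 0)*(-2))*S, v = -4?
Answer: -20/21 ≈ -0.95238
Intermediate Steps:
S = -1/7 (S = 5/(-5 + 6*(-5)) = 5/(-5 - 30) = 5/(-35) = 5*(-1/35) = -1/7 ≈ -0.14286)
w = 4/7 (w = ((2 + 0)*(-2))*(-1/7) = (2*(-2))*(-1/7) = -4*(-1/7) = 4/7 ≈ 0.57143)
v*(w + 1/(-3)) = -4*(4/7 + 1/(-3)) = -4*(4/7 - 1/3) = -4*5/21 = -20/21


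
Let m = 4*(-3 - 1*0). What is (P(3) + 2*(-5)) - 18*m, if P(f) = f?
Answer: 209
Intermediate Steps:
m = -12 (m = 4*(-3 + 0) = 4*(-3) = -12)
(P(3) + 2*(-5)) - 18*m = (3 + 2*(-5)) - 18*(-12) = (3 - 10) + 216 = -7 + 216 = 209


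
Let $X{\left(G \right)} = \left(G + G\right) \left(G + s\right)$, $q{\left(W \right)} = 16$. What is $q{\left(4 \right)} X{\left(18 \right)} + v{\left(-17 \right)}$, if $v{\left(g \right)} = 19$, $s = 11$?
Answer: $16723$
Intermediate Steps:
$X{\left(G \right)} = 2 G \left(11 + G\right)$ ($X{\left(G \right)} = \left(G + G\right) \left(G + 11\right) = 2 G \left(11 + G\right)$)
$q{\left(4 \right)} X{\left(18 \right)} + v{\left(-17 \right)} = 16 \cdot 2 \cdot 18 \left(11 + 18\right) + 19 = 16 \cdot 2 \cdot 18 \cdot 29 + 19 = 16 \cdot 1044 + 19 = 16704 + 19 = 16723$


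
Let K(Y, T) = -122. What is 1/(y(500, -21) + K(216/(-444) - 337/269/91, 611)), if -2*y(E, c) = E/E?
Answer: -2/245 ≈ -0.0081633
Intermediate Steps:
y(E, c) = -½ (y(E, c) = -E/(2*E) = -½*1 = -½)
1/(y(500, -21) + K(216/(-444) - 337/269/91, 611)) = 1/(-½ - 122) = 1/(-245/2) = -2/245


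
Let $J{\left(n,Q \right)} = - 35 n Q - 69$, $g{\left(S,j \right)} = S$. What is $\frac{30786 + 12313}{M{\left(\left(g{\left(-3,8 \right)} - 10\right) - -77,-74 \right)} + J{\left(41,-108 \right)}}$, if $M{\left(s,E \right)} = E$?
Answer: $\frac{43099}{154837} \approx 0.27835$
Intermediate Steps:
$J{\left(n,Q \right)} = -69 - 35 Q n$ ($J{\left(n,Q \right)} = - 35 Q n - 69 = -69 - 35 Q n$)
$\frac{30786 + 12313}{M{\left(\left(g{\left(-3,8 \right)} - 10\right) - -77,-74 \right)} + J{\left(41,-108 \right)}} = \frac{30786 + 12313}{-74 - \left(69 - 154980\right)} = \frac{43099}{-74 + \left(-69 + 154980\right)} = \frac{43099}{-74 + 154911} = \frac{43099}{154837}$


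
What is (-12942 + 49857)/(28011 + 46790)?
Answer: 36915/74801 ≈ 0.49351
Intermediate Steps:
(-12942 + 49857)/(28011 + 46790) = 36915/74801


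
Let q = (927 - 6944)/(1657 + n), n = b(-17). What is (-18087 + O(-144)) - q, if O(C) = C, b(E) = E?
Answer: -29892823/1640 ≈ -18227.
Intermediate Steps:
n = -17
q = -6017/1640 (q = (927 - 6944)/(1657 - 17) = -6017/1640 ≈ -3.6689)
(-18087 + O(-144)) - q = (-18087 - 144) - 1*(-6017/1640) = -18231 + 6017/1640 = -29892823/1640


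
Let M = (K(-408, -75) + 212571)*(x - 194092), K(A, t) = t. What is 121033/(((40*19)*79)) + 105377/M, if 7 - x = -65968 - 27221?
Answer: 17071978680149/8468798584320 ≈ 2.0159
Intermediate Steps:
x = 93196 (x = 7 - (-65968 - 27221) = 7 - 1*(-93189) = 7 + 93189 = 93196)
M = -21439996416 (M = (-75 + 212571)*(93196 - 194092) = 212496*(-100896) = -21439996416)
121033/(((40*19)*79)) + 105377/M = 121033/(((40*19)*79)) + 105377/(-21439996416) = 121033/((760*79)) + 105377*(-1/21439996416) = 121033/60040 - 105377/21439996416 = 17071978680149/8468798584320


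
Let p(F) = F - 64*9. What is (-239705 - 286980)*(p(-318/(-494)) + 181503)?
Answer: -23537093380680/247 ≈ -9.5292e+10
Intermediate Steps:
p(F) = -576 + F (p(F) = F - 576 = -576 + F)
(-239705 - 286980)*(p(-318/(-494)) + 181503) = (-239705 - 286980)*((-576 - 318/(-494)) + 181503) = -526685*((-576 - 318*(-1/494)) + 181503) = -526685*((-576 + 159/247) + 181503) = -526685*(-142113/247 + 181503) = -526685*44689128/247 = -23537093380680/247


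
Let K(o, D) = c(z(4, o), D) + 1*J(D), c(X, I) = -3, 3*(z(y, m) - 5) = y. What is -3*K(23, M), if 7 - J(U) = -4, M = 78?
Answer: -24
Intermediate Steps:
z(y, m) = 5 + y/3
J(U) = 11 (J(U) = 7 - 1*(-4) = 7 + 4 = 11)
K(o, D) = 8 (K(o, D) = -3 + 1*11 = -3 + 11 = 8)
-3*K(23, M) = -3*8 = -24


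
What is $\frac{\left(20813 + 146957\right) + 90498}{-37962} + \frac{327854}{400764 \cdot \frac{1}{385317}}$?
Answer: $\frac{399629115951497}{1267816914} \approx 3.1521 \cdot 10^{5}$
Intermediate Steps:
$\frac{\left(20813 + 146957\right) + 90498}{-37962} + \frac{327854}{400764 \cdot \frac{1}{385317}} = \left(167770 + 90498\right) \left(- \frac{1}{37962}\right) + \frac{327854}{400764 \cdot \frac{1}{385317}} = 258268 \left(- \frac{1}{37962}\right) + \frac{327854}{\frac{133588}{128439}} = - \frac{129134}{18981} + 327854 \cdot \frac{128439}{133588} = - \frac{129134}{18981} + \frac{21054619953}{66794} = \frac{399629115951497}{1267816914}$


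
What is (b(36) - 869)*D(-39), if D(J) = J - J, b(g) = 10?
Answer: 0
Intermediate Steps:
D(J) = 0
(b(36) - 869)*D(-39) = (10 - 869)*0 = -859*0 = 0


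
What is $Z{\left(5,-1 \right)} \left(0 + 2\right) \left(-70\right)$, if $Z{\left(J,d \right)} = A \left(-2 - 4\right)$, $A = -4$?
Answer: $-3360$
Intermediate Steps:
$Z{\left(J,d \right)} = 24$ ($Z{\left(J,d \right)} = - 4 \left(-2 - 4\right) = \left(-4\right) \left(-6\right) = 24$)
$Z{\left(5,-1 \right)} \left(0 + 2\right) \left(-70\right) = 24 \left(0 + 2\right) \left(-70\right) = 24 \cdot 2 \left(-70\right) = 48 \left(-70\right) = -3360$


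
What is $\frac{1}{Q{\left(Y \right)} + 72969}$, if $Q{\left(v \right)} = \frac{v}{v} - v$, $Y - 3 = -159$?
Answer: $\frac{1}{73126} \approx 1.3675 \cdot 10^{-5}$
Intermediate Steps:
$Y = -156$ ($Y = 3 - 159 = -156$)
$Q{\left(v \right)} = 1 - v$
$\frac{1}{Q{\left(Y \right)} + 72969} = \frac{1}{\left(1 - -156\right) + 72969} = \frac{1}{\left(1 + 156\right) + 72969} = \frac{1}{157 + 72969} = \frac{1}{73126}$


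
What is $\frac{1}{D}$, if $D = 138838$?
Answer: $\frac{1}{138838} \approx 7.2026 \cdot 10^{-6}$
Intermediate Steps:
$\frac{1}{D} = \frac{1}{138838}$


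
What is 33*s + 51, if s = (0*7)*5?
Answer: 51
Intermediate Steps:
s = 0 (s = 0*5 = 0)
33*s + 51 = 33*0 + 51 = 0 + 51 = 51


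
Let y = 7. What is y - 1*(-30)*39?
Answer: 1177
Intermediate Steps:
y - 1*(-30)*39 = 7 - 1*(-30)*39 = 7 + 30*39 = 7 + 1170 = 1177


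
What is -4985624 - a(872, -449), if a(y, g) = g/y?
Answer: -4347463679/872 ≈ -4.9856e+6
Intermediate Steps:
-4985624 - a(872, -449) = -4985624 - (-449)/872 = -4985624 - 1*(-449/872) = -4985624 + 449/872 = -4347463679/872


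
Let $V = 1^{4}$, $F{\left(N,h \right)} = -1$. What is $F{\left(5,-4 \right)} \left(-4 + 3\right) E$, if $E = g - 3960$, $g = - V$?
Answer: $-3961$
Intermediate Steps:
$V = 1$
$g = -1$ ($g = \left(-1\right) 1 = -1$)
$E = -3961$ ($E = -1 - 3960 = -3961$)
$F{\left(5,-4 \right)} \left(-4 + 3\right) E = - (-4 + 3) \left(-3961\right) = \left(-1\right) \left(-1\right) \left(-3961\right) = 1 \left(-3961\right) = -3961$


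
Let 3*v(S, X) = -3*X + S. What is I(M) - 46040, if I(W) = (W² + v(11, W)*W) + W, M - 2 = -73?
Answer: -139114/3 ≈ -46371.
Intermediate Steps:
M = -71 (M = 2 - 73 = -71)
v(S, X) = -X + S/3 (v(S, X) = (-3*X + S)/3 = (S - 3*X)/3 = -X + S/3)
I(W) = W + W² + W*(11/3 - W) (I(W) = (W² + (-W + (⅓)*11)*W) + W = (W² + (-W + 11/3)*W) + W = (W² + (11/3 - W)*W) + W = (W² + W*(11/3 - W)) + W = W + W² + W*(11/3 - W))
I(M) - 46040 = (14/3)*(-71) - 46040 = -994/3 - 46040 = -139114/3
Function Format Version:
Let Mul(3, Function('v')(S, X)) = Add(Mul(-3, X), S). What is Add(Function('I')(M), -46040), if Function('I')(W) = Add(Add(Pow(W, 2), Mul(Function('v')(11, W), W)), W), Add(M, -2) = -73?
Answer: Rational(-139114, 3) ≈ -46371.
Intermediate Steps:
M = -71 (M = Add(2, -73) = -71)
Function('v')(S, X) = Add(Mul(-1, X), Mul(Rational(1, 3), S)) (Function('v')(S, X) = Mul(Rational(1, 3), Add(Mul(-3, X), S)) = Mul(Rational(1, 3), Add(S, Mul(-3, X))) = Add(Mul(-1, X), Mul(Rational(1, 3), S)))
Function('I')(W) = Add(W, Pow(W, 2), Mul(W, Add(Rational(11, 3), Mul(-1, W)))) (Function('I')(W) = Add(Add(Pow(W, 2), Mul(Add(Mul(-1, W), Mul(Rational(1, 3), 11)), W)), W) = Add(Add(Pow(W, 2), Mul(Add(Mul(-1, W), Rational(11, 3)), W)), W) = Add(Add(Pow(W, 2), Mul(Add(Rational(11, 3), Mul(-1, W)), W)), W) = Add(Add(Pow(W, 2), Mul(W, Add(Rational(11, 3), Mul(-1, W)))), W) = Add(W, Pow(W, 2), Mul(W, Add(Rational(11, 3), Mul(-1, W)))))
Add(Function('I')(M), -46040) = Add(Mul(Rational(14, 3), -71), -46040) = Add(Rational(-994, 3), -46040) = Rational(-139114, 3)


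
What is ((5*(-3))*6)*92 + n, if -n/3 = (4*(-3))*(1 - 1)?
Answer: -8280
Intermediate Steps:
n = 0 (n = -3*4*(-3)*(1 - 1) = -(-36)*0 = -3*0 = 0)
((5*(-3))*6)*92 + n = ((5*(-3))*6)*92 + 0 = -15*6*92 + 0 = -90*92 + 0 = -8280 + 0 = -8280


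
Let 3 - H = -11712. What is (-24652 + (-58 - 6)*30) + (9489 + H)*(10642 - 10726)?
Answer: -1807708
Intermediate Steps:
H = 11715 (H = 3 - 1*(-11712) = 3 + 11712 = 11715)
(-24652 + (-58 - 6)*30) + (9489 + H)*(10642 - 10726) = (-24652 + (-58 - 6)*30) + (9489 + 11715)*(10642 - 10726) = (-24652 - 64*30) + 21204*(-84) = (-24652 - 1920) - 1781136 = -26572 - 1781136 = -1807708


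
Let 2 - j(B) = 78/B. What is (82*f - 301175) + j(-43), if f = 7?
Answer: -12925679/43 ≈ -3.0060e+5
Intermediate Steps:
j(B) = 2 - 78/B
(82*f - 301175) + j(-43) = (82*7 - 301175) + (2 - 78/(-43)) = (574 - 301175) + (2 - 78*(-1/43)) = -300601 + (2 + 78/43) = -300601 + 164/43 = -12925679/43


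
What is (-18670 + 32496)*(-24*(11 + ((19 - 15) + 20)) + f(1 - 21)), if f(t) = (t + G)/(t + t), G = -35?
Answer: -46379317/4 ≈ -1.1595e+7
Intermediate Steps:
f(t) = (-35 + t)/(2*t) (f(t) = (t - 35)/(t + t) = (-35 + t)/((2*t)) = (-35 + t)*(1/(2*t)) = (-35 + t)/(2*t))
(-18670 + 32496)*(-24*(11 + ((19 - 15) + 20)) + f(1 - 21)) = (-18670 + 32496)*(-24*(11 + ((19 - 15) + 20)) + (-35 + (1 - 21))/(2*(1 - 21))) = 13826*(-24*(11 + (4 + 20)) + (½)*(-35 - 20)/(-20)) = 13826*(-24*(11 + 24) + (½)*(-1/20)*(-55)) = 13826*(-24*35 + 11/8) = 13826*(-840 + 11/8) = 13826*(-6709/8) = -46379317/4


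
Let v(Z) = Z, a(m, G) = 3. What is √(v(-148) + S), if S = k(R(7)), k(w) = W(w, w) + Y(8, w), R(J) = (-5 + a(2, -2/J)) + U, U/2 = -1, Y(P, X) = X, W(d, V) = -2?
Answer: I*√154 ≈ 12.41*I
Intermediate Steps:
U = -2 (U = 2*(-1) = -2)
R(J) = -4 (R(J) = (-5 + 3) - 2 = -2 - 2 = -4)
k(w) = -2 + w
S = -6 (S = -2 - 4 = -6)
√(v(-148) + S) = √(-148 - 6) = √(-154) = I*√154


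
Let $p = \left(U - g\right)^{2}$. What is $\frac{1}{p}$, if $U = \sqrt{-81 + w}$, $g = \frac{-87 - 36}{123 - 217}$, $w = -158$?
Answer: $\frac{8836}{\left(123 - 94 i \sqrt{239}\right)^{2}} \approx -0.0040952 + 0.00069825 i$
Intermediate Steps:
$g = \frac{123}{94}$ ($g = - \frac{123}{-94} = \left(-123\right) \left(- \frac{1}{94}\right) = \frac{123}{94} \approx 1.3085$)
$U = i \sqrt{239}$ ($U = \sqrt{-81 - 158} = \sqrt{-239} = i \sqrt{239} \approx 15.46 i$)
$p = \left(- \frac{123}{94} + i \sqrt{239}\right)^{2}$ ($p = \left(i \sqrt{239} - \frac{123}{94}\right)^{2} = \left(- \frac{123}{94} + i \sqrt{239}\right)^{2} \approx -237.29 - 40.458 i$)
$\frac{1}{p} = \frac{1}{\frac{1}{8836} \left(123 - 94 i \sqrt{239}\right)^{2}} = \frac{8836}{\left(123 - 94 i \sqrt{239}\right)^{2}}$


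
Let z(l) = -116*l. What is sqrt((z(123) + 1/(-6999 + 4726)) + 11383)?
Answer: I*sqrt(14905438438)/2273 ≈ 53.712*I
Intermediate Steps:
sqrt((z(123) + 1/(-6999 + 4726)) + 11383) = sqrt((-116*123 + 1/(-6999 + 4726)) + 11383) = sqrt((-14268 + 1/(-2273)) + 11383) = sqrt((-14268 - 1/2273) + 11383) = sqrt(-32431165/2273 + 11383) = sqrt(-6557606/2273) = I*sqrt(14905438438)/2273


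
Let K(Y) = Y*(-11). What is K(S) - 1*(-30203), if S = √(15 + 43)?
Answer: 30203 - 11*√58 ≈ 30119.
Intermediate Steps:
S = √58 ≈ 7.6158
K(Y) = -11*Y
K(S) - 1*(-30203) = -11*√58 - 1*(-30203) = -11*√58 + 30203 = 30203 - 11*√58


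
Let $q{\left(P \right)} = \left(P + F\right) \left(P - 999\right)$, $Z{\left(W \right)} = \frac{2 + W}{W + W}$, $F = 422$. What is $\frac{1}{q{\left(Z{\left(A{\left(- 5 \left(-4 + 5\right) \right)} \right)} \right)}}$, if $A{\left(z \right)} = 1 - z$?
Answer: $- \frac{9}{3797660} \approx -2.3699 \cdot 10^{-6}$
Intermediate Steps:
$Z{\left(W \right)} = \frac{2 + W}{2 W}$
$q{\left(P \right)} = \left(-999 + P\right) \left(422 + P\right)$ ($q{\left(P \right)} = \left(P + 422\right) \left(P - 999\right) = \left(422 + P\right) \left(-999 + P\right) = \left(-999 + P\right) \left(422 + P\right)$)
$\frac{1}{q{\left(Z{\left(A{\left(- 5 \left(-4 + 5\right) \right)} \right)} \right)}} = \frac{1}{-421578 + \left(\frac{2 - \left(-1 - 5 \left(-4 + 5\right)\right)}{2 \left(1 - - 5 \left(-4 + 5\right)\right)}\right)^{2} - 577 \frac{2 - \left(-1 - 5 \left(-4 + 5\right)\right)}{2 \left(1 - - 5 \left(-4 + 5\right)\right)}} = \frac{1}{-421578 + \left(\frac{2 - \left(-1 - 5\right)}{2 \left(1 - \left(-5\right) 1\right)}\right)^{2} - 577 \frac{2 - \left(-1 - 5\right)}{2 \left(1 - \left(-5\right) 1\right)}} = \frac{1}{-421578 + \left(\frac{2 + \left(1 - -5\right)}{2 \left(1 - -5\right)}\right)^{2} - 577 \frac{2 + \left(1 - -5\right)}{2 \left(1 - -5\right)}} = \frac{1}{-421578 + \left(\frac{2 + \left(1 + 5\right)}{2 \left(1 + 5\right)}\right)^{2} - 577 \frac{2 + \left(1 + 5\right)}{2 \left(1 + 5\right)}} = \frac{1}{-421578 + \left(\frac{2 + 6}{2 \cdot 6}\right)^{2} - 577 \frac{2 + 6}{2 \cdot 6}} = \frac{1}{-421578 + \left(\frac{1}{2} \cdot \frac{1}{6} \cdot 8\right)^{2} - 577 \cdot \frac{1}{2} \cdot \frac{1}{6} \cdot 8} = \frac{1}{-421578 + \left(\frac{2}{3}\right)^{2} - \frac{1154}{3}} = \frac{1}{-421578 + \frac{4}{9} - \frac{1154}{3}} = \frac{1}{- \frac{3797660}{9}} = - \frac{9}{3797660}$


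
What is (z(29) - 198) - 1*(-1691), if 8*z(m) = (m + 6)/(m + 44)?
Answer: 871947/584 ≈ 1493.1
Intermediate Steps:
z(m) = (6 + m)/(8*(44 + m)) (z(m) = ((m + 6)/(m + 44))/8 = ((6 + m)/(44 + m))/8 = (6 + m)/(8*(44 + m)))
(z(29) - 198) - 1*(-1691) = ((6 + 29)/(8*(44 + 29)) - 198) - 1*(-1691) = ((⅛)*35/73 - 198) + 1691 = ((⅛)*(1/73)*35 - 198) + 1691 = (35/584 - 198) + 1691 = -115597/584 + 1691 = 871947/584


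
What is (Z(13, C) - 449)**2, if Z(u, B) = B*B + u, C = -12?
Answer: 85264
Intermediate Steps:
Z(u, B) = u + B**2 (Z(u, B) = B**2 + u = u + B**2)
(Z(13, C) - 449)**2 = ((13 + (-12)**2) - 449)**2 = ((13 + 144) - 449)**2 = (157 - 449)**2 = (-292)**2 = 85264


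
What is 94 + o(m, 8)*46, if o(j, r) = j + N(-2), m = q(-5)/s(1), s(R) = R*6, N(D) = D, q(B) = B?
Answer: -109/3 ≈ -36.333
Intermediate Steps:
s(R) = 6*R
m = -⅚ (m = -5/(6*1) = -5/6 = -5*⅙ = -⅚ ≈ -0.83333)
o(j, r) = -2 + j (o(j, r) = j - 2 = -2 + j)
94 + o(m, 8)*46 = 94 + (-2 - ⅚)*46 = 94 - 17/6*46 = 94 - 391/3 = -109/3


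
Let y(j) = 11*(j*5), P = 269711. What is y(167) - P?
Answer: -260526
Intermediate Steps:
y(j) = 55*j (y(j) = 11*(5*j) = 55*j)
y(167) - P = 55*167 - 1*269711 = 9185 - 269711 = -260526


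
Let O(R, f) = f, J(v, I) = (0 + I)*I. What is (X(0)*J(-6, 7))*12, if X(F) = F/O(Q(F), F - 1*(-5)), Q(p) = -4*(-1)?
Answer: 0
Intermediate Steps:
Q(p) = 4
J(v, I) = I**2 (J(v, I) = I*I = I**2)
X(F) = F/(5 + F) (X(F) = F/(F - 1*(-5)) = F/(F + 5) = F/(5 + F))
(X(0)*J(-6, 7))*12 = ((0/(5 + 0))*7**2)*12 = ((0/5)*49)*12 = ((0*(1/5))*49)*12 = (0*49)*12 = 0*12 = 0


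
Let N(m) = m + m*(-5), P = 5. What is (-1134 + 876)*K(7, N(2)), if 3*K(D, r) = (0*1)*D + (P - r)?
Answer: -1118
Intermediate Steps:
N(m) = -4*m (N(m) = m - 5*m = -4*m)
K(D, r) = 5/3 - r/3 (K(D, r) = ((0*1)*D + (5 - r))/3 = (0*D + (5 - r))/3 = (0 + (5 - r))/3 = (5 - r)/3 = 5/3 - r/3)
(-1134 + 876)*K(7, N(2)) = (-1134 + 876)*(5/3 - (-4)*2/3) = -258*(5/3 - 1/3*(-8)) = -258*(5/3 + 8/3) = -258*13/3 = -1118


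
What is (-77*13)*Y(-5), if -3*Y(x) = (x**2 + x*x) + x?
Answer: 15015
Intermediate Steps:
Y(x) = -2*x**2/3 - x/3 (Y(x) = -((x**2 + x*x) + x)/3 = -((x**2 + x**2) + x)/3 = -(2*x**2 + x)/3 = -(x + 2*x**2)/3 = -2*x**2/3 - x/3)
(-77*13)*Y(-5) = (-77*13)*(-1/3*(-5)*(1 + 2*(-5))) = -(-1001)*(-5)*(1 - 10)/3 = -(-1001)*(-5)*(-9)/3 = -1001*(-15) = 15015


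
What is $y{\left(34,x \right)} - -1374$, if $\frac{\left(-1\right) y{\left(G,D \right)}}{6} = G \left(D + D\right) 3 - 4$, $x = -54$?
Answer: $67494$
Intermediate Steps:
$y{\left(G,D \right)} = 24 - 36 D G$ ($y{\left(G,D \right)} = - 6 \left(G \left(D + D\right) 3 - 4\right) = - 6 \left(G 2 D 3 - 4\right) = - 6 \left(G 6 D - 4\right) = - 6 \left(6 D G - 4\right) = - 6 \left(-4 + 6 D G\right) = 24 - 36 D G$)
$y{\left(34,x \right)} - -1374 = \left(24 - \left(-1944\right) 34\right) - -1374 = \left(24 + 66096\right) + 1374 = 66120 + 1374 = 67494$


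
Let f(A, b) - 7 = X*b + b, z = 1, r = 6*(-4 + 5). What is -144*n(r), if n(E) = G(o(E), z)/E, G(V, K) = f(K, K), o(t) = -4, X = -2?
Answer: -144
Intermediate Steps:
r = 6 (r = 6*1 = 6)
f(A, b) = 7 - b (f(A, b) = 7 + (-2*b + b) = 7 - b)
G(V, K) = 7 - K
n(E) = 6/E (n(E) = (7 - 1*1)/E = (7 - 1)/E = 6/E)
-144*n(r) = -864/6 = -144*1 = -144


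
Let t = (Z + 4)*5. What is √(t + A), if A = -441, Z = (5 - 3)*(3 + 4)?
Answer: 3*I*√39 ≈ 18.735*I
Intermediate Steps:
Z = 14 (Z = 2*7 = 14)
t = 90 (t = (14 + 4)*5 = 18*5 = 90)
√(t + A) = √(90 - 441) = √(-351) = 3*I*√39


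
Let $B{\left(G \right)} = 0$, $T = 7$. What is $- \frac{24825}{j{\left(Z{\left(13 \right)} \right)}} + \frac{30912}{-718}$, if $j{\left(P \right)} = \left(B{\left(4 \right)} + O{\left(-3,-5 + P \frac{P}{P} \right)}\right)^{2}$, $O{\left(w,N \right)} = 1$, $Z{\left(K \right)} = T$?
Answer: $- \frac{8927631}{359} \approx -24868.0$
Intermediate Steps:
$Z{\left(K \right)} = 7$
$j{\left(P \right)} = 1$ ($j{\left(P \right)} = \left(0 + 1\right)^{2} = 1^{2} = 1$)
$- \frac{24825}{j{\left(Z{\left(13 \right)} \right)}} + \frac{30912}{-718} = - \frac{24825}{1} + \frac{30912}{-718} = \left(-24825\right) 1 + 30912 \left(- \frac{1}{718}\right) = -24825 - \frac{15456}{359} = - \frac{8927631}{359}$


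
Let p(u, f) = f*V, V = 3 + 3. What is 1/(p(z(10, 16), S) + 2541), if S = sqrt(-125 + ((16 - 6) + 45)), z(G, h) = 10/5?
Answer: 121/307581 - 2*I*sqrt(70)/2153067 ≈ 0.00039339 - 7.7718e-6*I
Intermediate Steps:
V = 6
z(G, h) = 2 (z(G, h) = 10*(1/5) = 2)
S = I*sqrt(70) (S = sqrt(-125 + (10 + 45)) = sqrt(-125 + 55) = sqrt(-70) = I*sqrt(70) ≈ 8.3666*I)
p(u, f) = 6*f (p(u, f) = f*6 = 6*f)
1/(p(z(10, 16), S) + 2541) = 1/(6*(I*sqrt(70)) + 2541) = 1/(6*I*sqrt(70) + 2541) = 1/(2541 + 6*I*sqrt(70))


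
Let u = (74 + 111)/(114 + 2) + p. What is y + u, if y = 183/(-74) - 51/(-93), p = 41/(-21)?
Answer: -6376507/2794092 ≈ -2.2821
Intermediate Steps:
p = -41/21 (p = 41*(-1/21) = -41/21 ≈ -1.9524)
y = -4415/2294 (y = 183*(-1/74) - 51*(-1/93) = -183/74 + 17/31 = -4415/2294 ≈ -1.9246)
u = -871/2436 (u = (74 + 111)/(114 + 2) - 41/21 = 185/116 - 41/21 = -871/2436 ≈ -0.35755)
y + u = -4415/2294 - 871/2436 = -6376507/2794092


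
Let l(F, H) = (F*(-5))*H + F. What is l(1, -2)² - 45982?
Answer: -45861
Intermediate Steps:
l(F, H) = F - 5*F*H (l(F, H) = (-5*F)*H + F = -5*F*H + F = F - 5*F*H)
l(1, -2)² - 45982 = (1*(1 - 5*(-2)))² - 45982 = (1*(1 + 10))² - 45982 = (1*11)² - 45982 = 11² - 45982 = 121 - 45982 = -45861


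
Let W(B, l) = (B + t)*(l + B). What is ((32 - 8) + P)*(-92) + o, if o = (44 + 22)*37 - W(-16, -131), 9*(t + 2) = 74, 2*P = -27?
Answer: 116/3 ≈ 38.667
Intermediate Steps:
P = -27/2 (P = (1/2)*(-27) = -27/2 ≈ -13.500)
t = 56/9 (t = -2 + (1/9)*74 = -2 + 74/9 = 56/9 ≈ 6.2222)
W(B, l) = (56/9 + B)*(B + l) (W(B, l) = (B + 56/9)*(l + B) = (56/9 + B)*(B + l))
o = 3014/3 (o = (44 + 22)*37 - ((-16)**2 + (56/9)*(-16) + (56/9)*(-131) - 16*(-131)) = 66*37 - (256 - 896/9 - 7336/9 + 2096) = 2442 - 1*4312/3 = 2442 - 4312/3 = 3014/3 ≈ 1004.7)
((32 - 8) + P)*(-92) + o = ((32 - 8) - 27/2)*(-92) + 3014/3 = (24 - 27/2)*(-92) + 3014/3 = (21/2)*(-92) + 3014/3 = -966 + 3014/3 = 116/3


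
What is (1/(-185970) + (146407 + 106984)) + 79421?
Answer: 61893047639/185970 ≈ 3.3281e+5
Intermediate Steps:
(1/(-185970) + (146407 + 106984)) + 79421 = (-1/185970 + 253391) + 79421 = 47123124269/185970 + 79421 = 61893047639/185970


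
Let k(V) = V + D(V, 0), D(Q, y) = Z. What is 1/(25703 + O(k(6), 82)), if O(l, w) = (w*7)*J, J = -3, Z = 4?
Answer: 1/23981 ≈ 4.1700e-5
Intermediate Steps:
D(Q, y) = 4
k(V) = 4 + V (k(V) = V + 4 = 4 + V)
O(l, w) = -21*w (O(l, w) = (w*7)*(-3) = (7*w)*(-3) = -21*w)
1/(25703 + O(k(6), 82)) = 1/(25703 - 21*82) = 1/(25703 - 1722) = 1/23981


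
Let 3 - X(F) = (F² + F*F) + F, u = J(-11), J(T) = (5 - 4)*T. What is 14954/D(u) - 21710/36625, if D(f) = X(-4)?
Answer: -4385864/7325 ≈ -598.75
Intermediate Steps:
J(T) = T (J(T) = 1*T = T)
u = -11
X(F) = 3 - F - 2*F² (X(F) = 3 - ((F² + F*F) + F) = 3 - ((F² + F²) + F) = 3 - (2*F² + F) = 3 - (F + 2*F²) = 3 + (-F - 2*F²) = 3 - F - 2*F²)
D(f) = -25 (D(f) = 3 - 1*(-4) - 2*(-4)² = 3 + 4 - 2*16 = 3 + 4 - 32 = -25)
14954/D(u) - 21710/36625 = 14954/(-25) - 21710/36625 = 14954*(-1/25) - 21710*1/36625 = -14954/25 - 4342/7325 = -4385864/7325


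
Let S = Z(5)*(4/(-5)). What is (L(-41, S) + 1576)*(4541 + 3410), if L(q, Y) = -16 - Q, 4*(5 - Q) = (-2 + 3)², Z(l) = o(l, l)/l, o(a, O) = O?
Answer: 49463171/4 ≈ 1.2366e+7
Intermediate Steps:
Z(l) = 1 (Z(l) = l/l = 1)
S = -⅘ (S = 1*(4/(-5)) = 1*(4*(-⅕)) = 1*(-⅘) = -⅘ ≈ -0.80000)
Q = 19/4 (Q = 5 - (-2 + 3)²/4 = 5 - ¼*1² = 5 - ¼*1 = 5 - ¼ = 19/4 ≈ 4.7500)
L(q, Y) = -83/4 (L(q, Y) = -16 - 1*19/4 = -16 - 19/4 = -83/4)
(L(-41, S) + 1576)*(4541 + 3410) = (-83/4 + 1576)*(4541 + 3410) = (6221/4)*7951 = 49463171/4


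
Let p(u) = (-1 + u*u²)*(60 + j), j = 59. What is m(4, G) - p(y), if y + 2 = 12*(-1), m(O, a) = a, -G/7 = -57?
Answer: 327054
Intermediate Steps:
G = 399 (G = -7*(-57) = 399)
y = -14 (y = -2 + 12*(-1) = -2 - 12 = -14)
p(u) = -119 + 119*u³ (p(u) = (-1 + u*u²)*(60 + 59) = (-1 + u³)*119 = -119 + 119*u³)
m(4, G) - p(y) = 399 - (-119 + 119*(-14)³) = 399 - (-119 + 119*(-2744)) = 399 - (-119 - 326536) = 399 - 1*(-326655) = 399 + 326655 = 327054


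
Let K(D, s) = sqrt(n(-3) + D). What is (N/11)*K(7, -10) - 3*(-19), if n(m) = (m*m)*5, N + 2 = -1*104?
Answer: 57 - 212*sqrt(13)/11 ≈ -12.489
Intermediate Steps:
N = -106 (N = -2 - 1*104 = -2 - 104 = -106)
n(m) = 5*m**2 (n(m) = m**2*5 = 5*m**2)
K(D, s) = sqrt(45 + D) (K(D, s) = sqrt(5*(-3)**2 + D) = sqrt(5*9 + D) = sqrt(45 + D))
(N/11)*K(7, -10) - 3*(-19) = (-106/11)*sqrt(45 + 7) - 3*(-19) = (-106*1/11)*sqrt(52) + 57 = -212*sqrt(13)/11 + 57 = 57 - 212*sqrt(13)/11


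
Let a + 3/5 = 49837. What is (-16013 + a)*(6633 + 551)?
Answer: 1214936528/5 ≈ 2.4299e+8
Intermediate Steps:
a = 249182/5 (a = -3/5 + 49837 = 249182/5 ≈ 49836.)
(-16013 + a)*(6633 + 551) = (-16013 + 249182/5)*(6633 + 551) = (169117/5)*7184 = 1214936528/5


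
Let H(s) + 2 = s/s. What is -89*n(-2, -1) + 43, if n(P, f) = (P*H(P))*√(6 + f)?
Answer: 43 - 178*√5 ≈ -355.02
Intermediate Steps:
H(s) = -1 (H(s) = -2 + s/s = -2 + 1 = -1)
n(P, f) = -P*√(6 + f) (n(P, f) = (P*(-1))*√(6 + f) = (-P)*√(6 + f) = -P*√(6 + f))
-89*n(-2, -1) + 43 = -(-89)*(-2)*√(6 - 1) + 43 = -(-89)*(-2)*√5 + 43 = -178*√5 + 43 = 43 - 178*√5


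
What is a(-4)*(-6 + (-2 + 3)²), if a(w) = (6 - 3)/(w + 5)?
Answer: -15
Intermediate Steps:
a(w) = 3/(5 + w)
a(-4)*(-6 + (-2 + 3)²) = (3/(5 - 4))*(-6 + (-2 + 3)²) = (3/1)*(-6 + 1²) = (3*1)*(-6 + 1) = 3*(-5) = -15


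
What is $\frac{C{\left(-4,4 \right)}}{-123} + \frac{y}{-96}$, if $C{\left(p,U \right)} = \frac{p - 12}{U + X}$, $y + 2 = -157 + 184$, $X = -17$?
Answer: $- \frac{13837}{51168} \approx -0.27042$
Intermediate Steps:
$y = 25$ ($y = -2 + \left(-157 + 184\right) = -2 + 27 = 25$)
$C{\left(p,U \right)} = \frac{-12 + p}{-17 + U}$ ($C{\left(p,U \right)} = \frac{p - 12}{U - 17} = \frac{-12 + p}{-17 + U}$)
$\frac{C{\left(-4,4 \right)}}{-123} + \frac{y}{-96} = \frac{\frac{1}{-17 + 4} \left(-12 - 4\right)}{-123} + \frac{25}{-96} = \frac{1}{-13} \left(-16\right) \left(- \frac{1}{123}\right) + 25 \left(- \frac{1}{96}\right) = \left(- \frac{1}{13}\right) \left(-16\right) \left(- \frac{1}{123}\right) - \frac{25}{96} = \frac{16}{13} \left(- \frac{1}{123}\right) - \frac{25}{96} = - \frac{16}{1599} - \frac{25}{96} = - \frac{13837}{51168}$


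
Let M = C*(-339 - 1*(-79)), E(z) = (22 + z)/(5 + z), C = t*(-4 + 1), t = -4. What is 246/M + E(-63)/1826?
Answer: -1080227/13768040 ≈ -0.078459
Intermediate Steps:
C = 12 (C = -4*(-4 + 1) = -4*(-3) = 12)
E(z) = (22 + z)/(5 + z)
M = -3120 (M = 12*(-339 - 1*(-79)) = 12*(-339 + 79) = 12*(-260) = -3120)
246/M + E(-63)/1826 = 246/(-3120) + ((22 - 63)/(5 - 63))/1826 = 246*(-1/3120) + (-41/(-58))*(1/1826) = -41/520 - 1/58*(-41)*(1/1826) = -41/520 + (41/58)*(1/1826) = -41/520 + 41/105908 = -1080227/13768040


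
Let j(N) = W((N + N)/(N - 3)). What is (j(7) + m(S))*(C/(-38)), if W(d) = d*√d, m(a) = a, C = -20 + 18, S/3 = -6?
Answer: -18/19 + 7*√14/76 ≈ -0.60274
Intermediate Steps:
S = -18 (S = 3*(-6) = -18)
C = -2
W(d) = d^(3/2)
j(N) = 2*√2*(N/(-3 + N))^(3/2) (j(N) = ((N + N)/(N - 3))^(3/2) = ((2*N)/(-3 + N))^(3/2) = (2*N/(-3 + N))^(3/2) = 2*√2*(N/(-3 + N))^(3/2))
(j(7) + m(S))*(C/(-38)) = (2*√2*(7/(-3 + 7))^(3/2) - 18)*(-2/(-38)) = (2*√2*(7/4)^(3/2) - 18)*(-2*(-1/38)) = (2*√2*(7*(¼))^(3/2) - 18)*(1/19) = (2*√2*(7/4)^(3/2) - 18)*(1/19) = (2*√2*(7*√7/8) - 18)*(1/19) = (7*√14/4 - 18)*(1/19) = (-18 + 7*√14/4)*(1/19) = -18/19 + 7*√14/76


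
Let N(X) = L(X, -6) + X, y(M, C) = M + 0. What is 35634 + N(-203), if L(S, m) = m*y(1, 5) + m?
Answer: 35419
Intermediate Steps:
y(M, C) = M
L(S, m) = 2*m (L(S, m) = m*1 + m = m + m = 2*m)
N(X) = -12 + X (N(X) = 2*(-6) + X = -12 + X)
35634 + N(-203) = 35634 + (-12 - 203) = 35634 - 215 = 35419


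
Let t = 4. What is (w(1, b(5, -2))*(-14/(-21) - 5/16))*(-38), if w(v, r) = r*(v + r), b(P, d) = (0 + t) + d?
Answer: -323/4 ≈ -80.750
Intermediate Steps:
b(P, d) = 4 + d (b(P, d) = (0 + 4) + d = 4 + d)
w(v, r) = r*(r + v)
(w(1, b(5, -2))*(-14/(-21) - 5/16))*(-38) = (((4 - 2)*((4 - 2) + 1))*(-14/(-21) - 5/16))*(-38) = ((2*(2 + 1))*(-14*(-1/21) - 5*1/16))*(-38) = ((2*3)*(⅔ - 5/16))*(-38) = (6*(17/48))*(-38) = (17/8)*(-38) = -323/4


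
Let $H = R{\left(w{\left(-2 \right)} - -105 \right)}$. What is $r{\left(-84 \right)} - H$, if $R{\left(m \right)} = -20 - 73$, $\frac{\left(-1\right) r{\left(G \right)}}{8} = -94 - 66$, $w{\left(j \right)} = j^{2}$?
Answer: $1373$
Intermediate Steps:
$r{\left(G \right)} = 1280$ ($r{\left(G \right)} = - 8 \left(-94 - 66\right) = \left(-8\right) \left(-160\right) = 1280$)
$R{\left(m \right)} = -93$
$H = -93$
$r{\left(-84 \right)} - H = 1280 - -93 = 1280 + 93 = 1373$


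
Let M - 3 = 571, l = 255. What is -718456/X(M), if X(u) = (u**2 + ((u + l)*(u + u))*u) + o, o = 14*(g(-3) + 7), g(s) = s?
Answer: -179614/136650185 ≈ -0.0013144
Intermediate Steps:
M = 574 (M = 3 + 571 = 574)
o = 56 (o = 14*(-3 + 7) = 14*4 = 56)
X(u) = 56 + u**2 + 2*u**2*(255 + u) (X(u) = (u**2 + ((u + 255)*(u + u))*u) + 56 = (u**2 + ((255 + u)*(2*u))*u) + 56 = (u**2 + (2*u*(255 + u))*u) + 56 = (u**2 + 2*u**2*(255 + u)) + 56 = 56 + u**2 + 2*u**2*(255 + u))
-718456/X(M) = -718456/(56 + 2*574**3 + 511*574**2) = -718456/(56 + 2*189119224 + 511*329476) = -718456/(56 + 378238448 + 168362236) = -718456/546600740 = -718456*1/546600740 = -179614/136650185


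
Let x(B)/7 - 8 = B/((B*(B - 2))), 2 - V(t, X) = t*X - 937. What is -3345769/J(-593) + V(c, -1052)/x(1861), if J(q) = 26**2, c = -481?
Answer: -983048514291/70379036 ≈ -13968.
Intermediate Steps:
V(t, X) = 939 - X*t (V(t, X) = 2 - (t*X - 937) = 2 - (X*t - 937) = 2 - (-937 + X*t) = 2 + (937 - X*t) = 939 - X*t)
x(B) = 56 + 7/(-2 + B) (x(B) = 56 + 7*(B/((B*(B - 2)))) = 56 + 7*(B/((B*(-2 + B)))) = 56 + 7*(B*(1/(B*(-2 + B)))) = 56 + 7/(-2 + B))
J(q) = 676
-3345769/J(-593) + V(c, -1052)/x(1861) = -3345769/676 + (939 - 1*(-1052)*(-481))/((7*(-15 + 8*1861)/(-2 + 1861))) = -3345769*1/676 + (939 - 506012)/((7*(-15 + 14888)/1859)) = -3345769/676 - 505073/(7*(1/1859)*14873) = -3345769/676 - 505073/104111/1859 = -3345769/676 - 505073*1859/104111 = -3345769/676 - 938930707/104111 = -983048514291/70379036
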